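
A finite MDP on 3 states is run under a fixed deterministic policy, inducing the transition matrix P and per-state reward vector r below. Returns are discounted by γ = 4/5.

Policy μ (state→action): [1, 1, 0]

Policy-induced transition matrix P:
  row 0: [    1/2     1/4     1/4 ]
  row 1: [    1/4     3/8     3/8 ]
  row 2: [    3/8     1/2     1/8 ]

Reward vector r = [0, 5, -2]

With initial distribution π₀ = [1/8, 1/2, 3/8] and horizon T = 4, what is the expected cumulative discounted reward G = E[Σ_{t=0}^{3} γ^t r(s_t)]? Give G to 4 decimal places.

t=0: π = [0.1250, 0.5000, 0.3750], E[r] = 1.7500, γ^t·E[r] = 1.750000, running G = 1.750000
t=1: π = [0.3281, 0.4063, 0.2656], E[r] = 1.5000, γ^t·E[r] = 1.200000, running G = 2.950000
t=2: π = [0.3652, 0.3672, 0.2676], E[r] = 1.3008, γ^t·E[r] = 0.832500, running G = 3.782500
t=3: π = [0.3748, 0.3628, 0.2625], E[r] = 1.2891, γ^t·E[r] = 0.660000, running G = 4.442500

G = 4.4425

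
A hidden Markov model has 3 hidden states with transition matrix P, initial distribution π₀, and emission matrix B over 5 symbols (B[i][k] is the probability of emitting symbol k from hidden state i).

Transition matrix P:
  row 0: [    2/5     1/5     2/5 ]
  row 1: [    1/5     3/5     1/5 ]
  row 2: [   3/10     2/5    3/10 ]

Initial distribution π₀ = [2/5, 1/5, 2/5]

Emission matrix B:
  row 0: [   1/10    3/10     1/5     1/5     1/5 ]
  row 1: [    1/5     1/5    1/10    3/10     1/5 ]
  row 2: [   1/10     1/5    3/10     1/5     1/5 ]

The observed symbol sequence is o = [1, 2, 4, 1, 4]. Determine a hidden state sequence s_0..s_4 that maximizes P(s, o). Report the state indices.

t=0: δ = [1.200e-01, 4.000e-02, 8.000e-02]  (obs o_0=1)
t=1: δ = [9.600e-03, 3.200e-03, 1.440e-02]  ψ = [0, 2, 0]  (obs o_1=2)
t=2: δ = [8.640e-04, 1.152e-03, 8.640e-04]  ψ = [2, 2, 2]  (obs o_2=4)
t=3: δ = [1.037e-04, 1.382e-04, 6.912e-05]  ψ = [0, 1, 0]  (obs o_3=1)
t=4: δ = [8.294e-06, 1.659e-05, 8.294e-06]  ψ = [0, 1, 0]  (obs o_4=4)
backtrack: best end state = 1; path = [0, 2, 1, 1, 1]

path = [0, 2, 1, 1, 1]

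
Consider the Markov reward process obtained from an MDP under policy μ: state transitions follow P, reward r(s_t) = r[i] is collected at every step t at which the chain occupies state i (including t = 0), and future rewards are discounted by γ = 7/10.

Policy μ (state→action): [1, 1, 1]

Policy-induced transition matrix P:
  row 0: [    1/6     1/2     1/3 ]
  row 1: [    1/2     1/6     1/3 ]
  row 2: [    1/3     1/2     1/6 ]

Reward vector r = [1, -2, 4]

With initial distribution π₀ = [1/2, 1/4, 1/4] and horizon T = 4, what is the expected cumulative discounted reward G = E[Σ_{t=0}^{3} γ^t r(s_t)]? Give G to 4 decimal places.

t=0: π = [0.5000, 0.2500, 0.2500], E[r] = 1.0000, γ^t·E[r] = 1.000000, running G = 1.000000
t=1: π = [0.2917, 0.4167, 0.2917], E[r] = 0.6250, γ^t·E[r] = 0.437500, running G = 1.437500
t=2: π = [0.3542, 0.3611, 0.2847], E[r] = 0.7708, γ^t·E[r] = 0.377708, running G = 1.815208
t=3: π = [0.3345, 0.3796, 0.2859], E[r] = 0.7188, γ^t·E[r] = 0.246531, running G = 2.061740

G = 2.0617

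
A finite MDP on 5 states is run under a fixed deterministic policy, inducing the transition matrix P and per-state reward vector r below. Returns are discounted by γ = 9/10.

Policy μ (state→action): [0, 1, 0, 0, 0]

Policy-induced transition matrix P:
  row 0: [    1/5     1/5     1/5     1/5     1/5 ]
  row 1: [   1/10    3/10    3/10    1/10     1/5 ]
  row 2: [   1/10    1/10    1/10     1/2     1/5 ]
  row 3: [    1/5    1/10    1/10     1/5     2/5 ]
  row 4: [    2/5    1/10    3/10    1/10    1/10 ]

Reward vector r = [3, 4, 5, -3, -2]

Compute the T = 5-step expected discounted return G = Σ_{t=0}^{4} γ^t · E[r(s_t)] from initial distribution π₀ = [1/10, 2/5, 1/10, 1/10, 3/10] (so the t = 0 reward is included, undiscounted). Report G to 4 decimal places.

t=0: π = [0.1000, 0.4000, 0.1000, 0.1000, 0.3000], E[r] = 1.5000, γ^t·E[r] = 1.500000, running G = 1.500000
t=1: π = [0.2100, 0.1900, 0.2500, 0.1600, 0.1900], E[r] = 1.7800, γ^t·E[r] = 1.602000, running G = 3.102000
t=2: π = [0.1940, 0.1590, 0.1970, 0.2370, 0.2130], E[r] = 1.0660, γ^t·E[r] = 0.863460, running G = 3.965460
t=3: π = [0.2070, 0.1512, 0.1938, 0.2219, 0.2261], E[r] = 1.0769, γ^t·E[r] = 0.785060, running G = 4.750520
t=4: π = [0.2107, 0.1509, 0.1962, 0.2204, 0.2218], E[r] = 1.1120, γ^t·E[r] = 0.729550, running G = 5.480070

G = 5.4801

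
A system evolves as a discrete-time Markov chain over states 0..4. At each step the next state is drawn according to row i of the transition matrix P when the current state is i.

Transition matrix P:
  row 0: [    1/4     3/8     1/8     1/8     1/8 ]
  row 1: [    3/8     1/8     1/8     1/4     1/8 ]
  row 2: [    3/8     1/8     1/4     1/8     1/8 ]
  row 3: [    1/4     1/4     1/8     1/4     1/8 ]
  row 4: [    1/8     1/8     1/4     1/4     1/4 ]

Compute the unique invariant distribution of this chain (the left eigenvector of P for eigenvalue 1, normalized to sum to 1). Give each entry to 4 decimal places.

Balance equations π_j = Σ_i π_i·P[i][j]:
  π_0 = 1/4·π_0 + 3/8·π_1 + 3/8·π_2 + 1/4·π_3 + 1/8·π_4
  π_1 = 3/8·π_0 + 1/8·π_1 + 1/8·π_2 + 1/4·π_3 + 1/8·π_4
  π_2 = 1/8·π_0 + 1/8·π_1 + 1/4·π_2 + 1/8·π_3 + 1/4·π_4
  π_3 = 1/8·π_0 + 1/4·π_1 + 1/8·π_2 + 1/4·π_3 + 1/4·π_4
  normalize: π_0 + π_1 + π_2 + π_3 + π_4 = 1
Solving the linear system gives exactly π = [974/3479, 109/497, 8/49, 677/3479, 1/7].

π = [0.2800, 0.2193, 0.1633, 0.1946, 0.1429]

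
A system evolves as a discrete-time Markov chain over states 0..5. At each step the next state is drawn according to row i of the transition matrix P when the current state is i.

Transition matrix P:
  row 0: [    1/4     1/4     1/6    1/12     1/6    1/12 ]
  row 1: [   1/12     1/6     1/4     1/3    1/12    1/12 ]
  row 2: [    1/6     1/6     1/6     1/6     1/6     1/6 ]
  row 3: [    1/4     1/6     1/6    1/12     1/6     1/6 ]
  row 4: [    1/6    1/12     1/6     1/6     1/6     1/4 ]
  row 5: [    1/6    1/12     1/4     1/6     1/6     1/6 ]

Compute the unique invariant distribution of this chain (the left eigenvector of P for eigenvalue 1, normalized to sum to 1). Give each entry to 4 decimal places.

π = [0.1825, 0.1565, 0.1923, 0.1639, 0.1536, 0.1512]

Balance equations π_j = Σ_i π_i·P[i][j]:
  π_0 = 1/4·π_0 + 1/12·π_1 + 1/6·π_2 + 1/4·π_3 + 1/6·π_4 + 1/6·π_5
  π_1 = 1/4·π_0 + 1/6·π_1 + 1/6·π_2 + 1/6·π_3 + 1/12·π_4 + 1/12·π_5
  π_2 = 1/6·π_0 + 1/4·π_1 + 1/6·π_2 + 1/6·π_3 + 1/6·π_4 + 1/4·π_5
  π_3 = 1/12·π_0 + 1/3·π_1 + 1/6·π_2 + 1/12·π_3 + 1/6·π_4 + 1/6·π_5
  π_4 = 1/6·π_0 + 1/12·π_1 + 1/6·π_2 + 1/6·π_3 + 1/6·π_4 + 1/6·π_5
  normalize: π_0 + π_1 + π_2 + π_3 + π_4 + π_5 = 1
Solving the linear system gives exactly π = [7511/41158, 3220/20579, 5/26, 6745/41158, 6323/41158, 3112/20579].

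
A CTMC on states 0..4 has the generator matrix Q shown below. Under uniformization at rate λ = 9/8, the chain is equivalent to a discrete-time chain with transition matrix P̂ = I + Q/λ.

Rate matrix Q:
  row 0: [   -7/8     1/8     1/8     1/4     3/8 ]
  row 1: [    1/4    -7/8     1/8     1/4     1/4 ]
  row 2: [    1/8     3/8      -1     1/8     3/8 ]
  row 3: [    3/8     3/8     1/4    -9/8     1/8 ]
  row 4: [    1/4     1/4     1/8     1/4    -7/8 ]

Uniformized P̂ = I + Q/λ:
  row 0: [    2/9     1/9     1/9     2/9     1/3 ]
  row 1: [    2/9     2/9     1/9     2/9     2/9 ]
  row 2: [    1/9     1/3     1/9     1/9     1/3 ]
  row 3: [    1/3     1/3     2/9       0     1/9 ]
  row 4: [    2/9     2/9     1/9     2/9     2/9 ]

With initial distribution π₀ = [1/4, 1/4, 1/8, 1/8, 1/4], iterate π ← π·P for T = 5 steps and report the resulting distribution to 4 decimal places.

t=0: π = [0.2500, 0.2500, 0.1250, 0.1250, 0.2500]
t=1: π = [0.2222, 0.2222, 0.1250, 0.1806, 0.2500]
t=2: π = [0.2284, 0.2315, 0.1312, 0.1682, 0.2407]
t=3: π = [0.2263, 0.2301, 0.1298, 0.1703, 0.2435]
t=4: π = [0.2267, 0.2304, 0.1300, 0.1700, 0.2429]
t=5: π = [0.2267, 0.2304, 0.1300, 0.1700, 0.2430]

π = [0.2267, 0.2304, 0.1300, 0.1700, 0.2430]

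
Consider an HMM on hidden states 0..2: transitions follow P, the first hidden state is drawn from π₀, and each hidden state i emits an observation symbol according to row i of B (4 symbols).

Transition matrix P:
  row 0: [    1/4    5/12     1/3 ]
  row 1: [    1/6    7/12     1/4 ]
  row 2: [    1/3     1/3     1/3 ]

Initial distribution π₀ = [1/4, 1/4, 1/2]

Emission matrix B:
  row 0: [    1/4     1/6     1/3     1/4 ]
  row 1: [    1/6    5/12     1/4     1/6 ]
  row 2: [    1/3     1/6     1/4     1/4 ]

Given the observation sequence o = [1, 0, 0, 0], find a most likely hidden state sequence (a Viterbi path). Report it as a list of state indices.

t=0: δ = [4.167e-02, 1.042e-01, 8.333e-02]  (obs o_0=1)
t=1: δ = [6.944e-03, 1.013e-02, 9.259e-03]  ψ = [2, 1, 2]  (obs o_1=0)
t=2: δ = [7.716e-04, 9.846e-04, 1.029e-03]  ψ = [2, 1, 2]  (obs o_2=0)
t=3: δ = [8.573e-05, 9.573e-05, 1.143e-04]  ψ = [2, 1, 2]  (obs o_3=0)
backtrack: best end state = 2; path = [2, 2, 2, 2]

path = [2, 2, 2, 2]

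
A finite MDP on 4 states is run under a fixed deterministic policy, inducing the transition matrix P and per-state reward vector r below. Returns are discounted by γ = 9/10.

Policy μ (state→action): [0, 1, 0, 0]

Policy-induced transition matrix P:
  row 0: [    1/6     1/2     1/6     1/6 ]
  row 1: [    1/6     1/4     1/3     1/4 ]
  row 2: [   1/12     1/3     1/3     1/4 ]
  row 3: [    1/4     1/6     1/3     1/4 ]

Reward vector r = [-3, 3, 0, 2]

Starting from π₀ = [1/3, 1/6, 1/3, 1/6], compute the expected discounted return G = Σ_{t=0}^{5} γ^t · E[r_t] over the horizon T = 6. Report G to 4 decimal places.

G = 3.1973

t=0: π = [0.3333, 0.1667, 0.3333, 0.1667], E[r] = -0.1667, γ^t·E[r] = -0.166667, running G = -0.166667
t=1: π = [0.1528, 0.3472, 0.2778, 0.2222], E[r] = 1.0278, γ^t·E[r] = 0.925000, running G = 0.758333
t=2: π = [0.1620, 0.2928, 0.3079, 0.2373], E[r] = 0.8669, γ^t·E[r] = 0.702188, running G = 1.460521
t=3: π = [0.1608, 0.2964, 0.3063, 0.2365], E[r] = 0.8798, γ^t·E[r] = 0.641391, running G = 2.101911
t=4: π = [0.1608, 0.2960, 0.3065, 0.2366], E[r] = 0.8787, γ^t·E[r] = 0.576519, running G = 2.678430
t=5: π = [0.1608, 0.2960, 0.3065, 0.2366], E[r] = 0.8788, γ^t·E[r] = 0.518920, running G = 3.197350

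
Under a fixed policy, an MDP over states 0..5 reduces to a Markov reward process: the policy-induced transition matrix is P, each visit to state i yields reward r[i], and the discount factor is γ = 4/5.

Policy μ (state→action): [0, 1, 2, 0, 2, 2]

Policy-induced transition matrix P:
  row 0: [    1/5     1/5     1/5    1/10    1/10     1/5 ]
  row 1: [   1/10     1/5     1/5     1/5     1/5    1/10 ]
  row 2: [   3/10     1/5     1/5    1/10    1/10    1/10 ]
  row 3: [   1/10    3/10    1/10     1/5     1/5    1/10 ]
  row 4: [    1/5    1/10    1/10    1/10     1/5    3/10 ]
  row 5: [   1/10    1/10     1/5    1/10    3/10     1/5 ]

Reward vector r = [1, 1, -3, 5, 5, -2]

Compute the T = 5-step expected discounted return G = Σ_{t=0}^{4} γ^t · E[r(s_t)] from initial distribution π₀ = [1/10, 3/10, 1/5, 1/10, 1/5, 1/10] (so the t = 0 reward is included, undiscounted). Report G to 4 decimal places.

t=0: π = [0.1000, 0.3000, 0.2000, 0.1000, 0.2000, 0.1000], E[r] = 1.1000, γ^t·E[r] = 1.100000, running G = 1.100000
t=1: π = [0.1700, 0.1800, 0.1700, 0.1400, 0.1800, 0.1600], E[r] = 1.1200, γ^t·E[r] = 0.896000, running G = 1.996000
t=2: π = [0.1690, 0.1800, 0.1680, 0.1320, 0.1820, 0.1690], E[r] = 1.0770, γ^t·E[r] = 0.689280, running G = 2.685280
t=3: π = [0.1687, 0.1781, 0.1686, 0.1312, 0.1832, 0.1702], E[r] = 1.0726, γ^t·E[r] = 0.549171, running G = 3.234451
t=4: π = [0.1689, 0.1778, 0.1686, 0.1309, 0.1833, 0.1705], E[r] = 1.0711, γ^t·E[r] = 0.438702, running G = 3.673153

G = 3.6732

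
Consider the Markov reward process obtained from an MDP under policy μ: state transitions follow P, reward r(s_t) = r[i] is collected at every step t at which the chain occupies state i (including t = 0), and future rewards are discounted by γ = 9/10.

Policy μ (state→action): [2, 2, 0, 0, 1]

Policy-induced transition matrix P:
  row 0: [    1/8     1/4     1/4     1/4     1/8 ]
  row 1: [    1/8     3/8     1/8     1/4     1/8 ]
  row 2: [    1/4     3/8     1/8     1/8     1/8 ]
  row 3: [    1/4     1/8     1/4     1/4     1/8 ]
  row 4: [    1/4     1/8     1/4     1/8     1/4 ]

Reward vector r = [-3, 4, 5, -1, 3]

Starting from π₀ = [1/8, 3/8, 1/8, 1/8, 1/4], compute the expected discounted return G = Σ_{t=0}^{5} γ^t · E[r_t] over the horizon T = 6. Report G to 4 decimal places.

G = 8.5306

t=0: π = [0.1250, 0.3750, 0.1250, 0.1250, 0.2500], E[r] = 2.3750, γ^t·E[r] = 2.375000, running G = 2.375000
t=1: π = [0.1875, 0.2656, 0.1875, 0.2031, 0.1563], E[r] = 1.7031, γ^t·E[r] = 1.532813, running G = 3.907813
t=2: π = [0.1934, 0.2617, 0.1934, 0.2070, 0.1445], E[r] = 1.6602, γ^t·E[r] = 1.344727, running G = 5.252539
t=3: π = [0.1931, 0.2629, 0.1931, 0.2078, 0.1431], E[r] = 1.6594, γ^t·E[r] = 1.209720, running G = 6.462259
t=4: π = [0.1930, 0.2632, 0.1930, 0.2080, 0.1429], E[r] = 1.6593, γ^t·E[r] = 1.088648, running G = 7.550907
t=5: π = [0.1930, 0.2632, 0.1930, 0.2080, 0.1429], E[r] = 1.6592, γ^t·E[r] = 0.979725, running G = 8.530631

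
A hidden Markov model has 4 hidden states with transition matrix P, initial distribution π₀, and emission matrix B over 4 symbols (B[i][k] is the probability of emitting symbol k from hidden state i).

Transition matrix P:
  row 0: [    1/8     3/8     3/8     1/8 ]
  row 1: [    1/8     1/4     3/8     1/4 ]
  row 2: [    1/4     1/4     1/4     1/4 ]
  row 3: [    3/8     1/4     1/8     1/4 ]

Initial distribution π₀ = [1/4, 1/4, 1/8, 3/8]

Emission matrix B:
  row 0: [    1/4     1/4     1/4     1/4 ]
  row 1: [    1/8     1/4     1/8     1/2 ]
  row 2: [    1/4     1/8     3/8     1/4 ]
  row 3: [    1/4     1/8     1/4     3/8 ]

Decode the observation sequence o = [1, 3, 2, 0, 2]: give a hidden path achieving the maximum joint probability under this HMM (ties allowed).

path = [0, 1, 2, 0, 2]

t=0: δ = [6.250e-02, 6.250e-02, 1.562e-02, 4.688e-02]  (obs o_0=1)
t=1: δ = [4.395e-03, 1.172e-02, 5.859e-03, 5.859e-03]  ψ = [3, 0, 0, 1]  (obs o_1=3)
t=2: δ = [5.493e-04, 3.662e-04, 1.648e-03, 7.324e-04]  ψ = [3, 1, 1, 1]  (obs o_2=2)
t=3: δ = [1.030e-04, 5.150e-05, 1.030e-04, 1.030e-04]  ψ = [2, 2, 2, 2]  (obs o_3=0)
t=4: δ = [9.656e-06, 4.828e-06, 1.448e-05, 6.437e-06]  ψ = [3, 0, 0, 2]  (obs o_4=2)
backtrack: best end state = 2; path = [0, 1, 2, 0, 2]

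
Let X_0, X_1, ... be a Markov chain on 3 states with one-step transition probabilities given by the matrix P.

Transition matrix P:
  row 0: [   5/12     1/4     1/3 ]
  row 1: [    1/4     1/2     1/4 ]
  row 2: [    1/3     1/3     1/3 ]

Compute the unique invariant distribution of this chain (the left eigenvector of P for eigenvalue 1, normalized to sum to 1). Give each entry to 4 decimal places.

Balance equations π_j = Σ_i π_i·P[i][j]:
  π_0 = 5/12·π_0 + 1/4·π_1 + 1/3·π_2
  π_1 = 1/4·π_0 + 1/2·π_1 + 1/3·π_2
  normalize: π_0 + π_1 + π_2 = 1
Solving the linear system gives exactly π = [36/109, 40/109, 33/109].

π = [0.3303, 0.3670, 0.3028]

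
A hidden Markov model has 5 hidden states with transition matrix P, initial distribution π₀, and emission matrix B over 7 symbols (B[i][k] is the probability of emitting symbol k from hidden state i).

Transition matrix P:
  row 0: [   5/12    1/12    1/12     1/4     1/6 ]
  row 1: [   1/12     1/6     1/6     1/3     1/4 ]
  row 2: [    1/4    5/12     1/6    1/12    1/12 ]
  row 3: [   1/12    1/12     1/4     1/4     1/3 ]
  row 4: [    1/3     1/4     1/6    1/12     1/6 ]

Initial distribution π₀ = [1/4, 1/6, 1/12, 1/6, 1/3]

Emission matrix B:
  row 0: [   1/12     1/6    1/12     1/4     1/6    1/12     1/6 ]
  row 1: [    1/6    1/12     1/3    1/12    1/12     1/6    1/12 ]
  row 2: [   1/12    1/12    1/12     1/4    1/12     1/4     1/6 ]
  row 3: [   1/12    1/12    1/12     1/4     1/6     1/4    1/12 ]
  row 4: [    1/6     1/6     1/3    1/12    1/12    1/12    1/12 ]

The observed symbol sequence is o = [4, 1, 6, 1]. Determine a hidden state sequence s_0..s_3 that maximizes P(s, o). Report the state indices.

path = [0, 0, 0, 0]

t=0: δ = [4.167e-02, 1.389e-02, 6.944e-03, 2.778e-02, 2.778e-02]  (obs o_0=4)
t=1: δ = [2.894e-03, 5.787e-04, 5.787e-04, 8.681e-04, 1.543e-03]  ψ = [0, 4, 3, 0, 3]  (obs o_1=1)
t=2: δ = [2.009e-04, 3.215e-05, 4.287e-05, 6.028e-05, 4.019e-05]  ψ = [0, 4, 4, 0, 0]  (obs o_2=6)
t=3: δ = [1.395e-05, 1.488e-06, 1.395e-06, 4.186e-06, 5.582e-06]  ψ = [0, 2, 0, 0, 0]  (obs o_3=1)
backtrack: best end state = 0; path = [0, 0, 0, 0]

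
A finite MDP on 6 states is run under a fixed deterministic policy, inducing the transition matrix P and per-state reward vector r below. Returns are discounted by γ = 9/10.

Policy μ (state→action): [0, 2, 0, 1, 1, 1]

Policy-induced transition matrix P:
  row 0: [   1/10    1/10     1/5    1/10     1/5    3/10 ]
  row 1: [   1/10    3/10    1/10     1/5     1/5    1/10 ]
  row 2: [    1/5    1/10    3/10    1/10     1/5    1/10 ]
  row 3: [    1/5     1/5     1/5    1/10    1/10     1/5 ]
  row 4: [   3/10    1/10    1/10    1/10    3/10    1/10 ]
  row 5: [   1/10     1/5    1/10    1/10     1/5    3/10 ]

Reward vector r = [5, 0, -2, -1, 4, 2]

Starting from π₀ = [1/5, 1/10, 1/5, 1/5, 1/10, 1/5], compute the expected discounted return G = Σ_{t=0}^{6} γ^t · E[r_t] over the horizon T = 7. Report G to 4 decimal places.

G = 7.8675

t=0: π = [0.2000, 0.1000, 0.2000, 0.2000, 0.1000, 0.2000], E[r] = 1.2000, γ^t·E[r] = 1.200000, running G = 1.200000
t=1: π = [0.1600, 0.1600, 0.1800, 0.1100, 0.1900, 0.2000], E[r] = 1.4900, γ^t·E[r] = 1.341000, running G = 2.541000
t=2: π = [0.1670, 0.1630, 0.1630, 0.1160, 0.2080, 0.1830], E[r] = 1.5910, γ^t·E[r] = 1.288710, running G = 3.829710
t=3: π = [0.1695, 0.1625, 0.1609, 0.1163, 0.2092, 0.1816], E[r] = 1.6094, γ^t·E[r] = 1.173253, running G = 5.002963
t=4: π = [0.1696, 0.1623, 0.1608, 0.1163, 0.2093, 0.1819], E[r] = 1.6109, γ^t·E[r] = 1.056905, running G = 6.059868
t=5: π = [0.1696, 0.1623, 0.1607, 0.1162, 0.2093, 0.1819], E[r] = 1.6111, γ^t·E[r] = 0.951356, running G = 7.011224
t=6: π = [0.1696, 0.1623, 0.1607, 0.1162, 0.2093, 0.1819], E[r] = 1.6112, γ^t·E[r] = 0.856242, running G = 7.867465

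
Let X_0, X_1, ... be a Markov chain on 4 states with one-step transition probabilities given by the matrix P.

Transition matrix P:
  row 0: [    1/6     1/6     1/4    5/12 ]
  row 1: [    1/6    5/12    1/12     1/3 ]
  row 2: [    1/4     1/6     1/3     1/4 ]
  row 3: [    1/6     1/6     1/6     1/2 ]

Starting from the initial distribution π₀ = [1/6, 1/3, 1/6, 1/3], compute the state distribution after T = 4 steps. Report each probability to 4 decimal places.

t=0: π = [0.1667, 0.3333, 0.1667, 0.3333]
t=1: π = [0.1806, 0.2500, 0.1806, 0.3889]
t=2: π = [0.1817, 0.2292, 0.1910, 0.3981]
t=3: π = [0.1826, 0.2240, 0.1945, 0.3989]
t=4: π = [0.1829, 0.2227, 0.1956, 0.3988]

π = [0.1829, 0.2227, 0.1956, 0.3988]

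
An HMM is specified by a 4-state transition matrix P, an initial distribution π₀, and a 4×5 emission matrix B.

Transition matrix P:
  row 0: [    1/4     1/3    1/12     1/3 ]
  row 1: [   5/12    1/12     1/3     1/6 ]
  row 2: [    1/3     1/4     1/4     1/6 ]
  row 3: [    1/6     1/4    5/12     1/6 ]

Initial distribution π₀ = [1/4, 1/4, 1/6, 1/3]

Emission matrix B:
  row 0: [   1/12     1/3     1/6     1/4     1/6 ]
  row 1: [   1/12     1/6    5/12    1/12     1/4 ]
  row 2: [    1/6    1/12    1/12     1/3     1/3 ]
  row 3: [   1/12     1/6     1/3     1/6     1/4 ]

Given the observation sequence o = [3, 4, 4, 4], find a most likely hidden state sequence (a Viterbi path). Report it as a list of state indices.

path = [0, 3, 2, 2]

t=0: δ = [6.250e-02, 2.083e-02, 5.556e-02, 5.556e-02]  (obs o_0=3)
t=1: δ = [3.086e-03, 5.208e-03, 7.716e-03, 5.208e-03]  ψ = [2, 0, 3, 0]  (obs o_1=4)
t=2: δ = [4.287e-04, 4.823e-04, 7.234e-04, 3.215e-04]  ψ = [2, 2, 3, 2]  (obs o_2=4)
t=3: δ = [4.019e-05, 4.521e-05, 6.028e-05, 3.572e-05]  ψ = [2, 2, 2, 0]  (obs o_3=4)
backtrack: best end state = 2; path = [0, 3, 2, 2]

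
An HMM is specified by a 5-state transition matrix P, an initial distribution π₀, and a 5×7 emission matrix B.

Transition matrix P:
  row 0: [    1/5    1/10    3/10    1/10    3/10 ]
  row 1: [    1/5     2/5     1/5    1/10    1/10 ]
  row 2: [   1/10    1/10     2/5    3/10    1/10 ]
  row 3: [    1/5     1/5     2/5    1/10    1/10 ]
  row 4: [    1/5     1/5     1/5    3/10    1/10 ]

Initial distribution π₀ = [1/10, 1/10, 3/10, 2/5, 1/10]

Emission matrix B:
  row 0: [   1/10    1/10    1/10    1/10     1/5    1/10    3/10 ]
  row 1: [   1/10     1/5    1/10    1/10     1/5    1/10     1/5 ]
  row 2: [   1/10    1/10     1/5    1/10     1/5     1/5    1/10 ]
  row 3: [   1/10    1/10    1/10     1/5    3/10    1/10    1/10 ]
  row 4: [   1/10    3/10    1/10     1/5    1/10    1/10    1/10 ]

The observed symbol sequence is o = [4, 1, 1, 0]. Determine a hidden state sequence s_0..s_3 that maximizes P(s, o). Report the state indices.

t=0: δ = [2.000e-02, 2.000e-02, 6.000e-02, 1.200e-01, 1.000e-02]  (obs o_0=4)
t=1: δ = [2.400e-03, 4.800e-03, 4.800e-03, 1.800e-03, 3.600e-03]  ψ = [3, 3, 3, 2, 3]  (obs o_1=1)
t=2: δ = [9.600e-05, 3.840e-04, 1.920e-04, 1.440e-04, 2.160e-04]  ψ = [1, 1, 2, 2, 0]  (obs o_2=1)
t=3: δ = [7.680e-06, 1.536e-05, 7.680e-06, 6.480e-06, 3.840e-06]  ψ = [1, 1, 1, 4, 1]  (obs o_3=0)
backtrack: best end state = 1; path = [3, 1, 1, 1]

path = [3, 1, 1, 1]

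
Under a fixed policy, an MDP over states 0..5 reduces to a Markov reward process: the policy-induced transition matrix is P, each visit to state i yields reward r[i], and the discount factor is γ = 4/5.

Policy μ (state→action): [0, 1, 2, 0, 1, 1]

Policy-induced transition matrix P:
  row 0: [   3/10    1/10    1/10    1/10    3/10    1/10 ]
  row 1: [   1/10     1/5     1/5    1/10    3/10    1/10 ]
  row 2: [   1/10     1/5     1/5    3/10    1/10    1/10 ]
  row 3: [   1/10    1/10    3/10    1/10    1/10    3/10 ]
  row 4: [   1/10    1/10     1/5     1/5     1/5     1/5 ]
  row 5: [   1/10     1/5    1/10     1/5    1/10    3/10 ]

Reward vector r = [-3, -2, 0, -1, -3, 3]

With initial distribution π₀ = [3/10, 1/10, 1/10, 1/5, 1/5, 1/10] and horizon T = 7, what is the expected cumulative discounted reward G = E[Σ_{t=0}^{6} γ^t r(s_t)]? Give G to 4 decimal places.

G = -4.1166

t=0: π = [0.3000, 0.1000, 0.1000, 0.2000, 0.2000, 0.1000], E[r] = -1.6000, γ^t·E[r] = -1.600000, running G = -1.600000
t=1: π = [0.1600, 0.1300, 0.1800, 0.1500, 0.2000, 0.1800], E[r] = -0.9500, γ^t·E[r] = -0.760000, running G = -2.360000
t=2: π = [0.1320, 0.1490, 0.1810, 0.1740, 0.1780, 0.1860], E[r] = -0.8440, γ^t·E[r] = -0.540160, running G = -2.900160
t=3: π = [0.1264, 0.1516, 0.1856, 0.1726, 0.1740, 0.1898], E[r] = -0.8076, γ^t·E[r] = -0.413491, running G = -3.313651
t=4: π = [0.1253, 0.1527, 0.1856, 0.1735, 0.1730, 0.1899], E[r] = -0.8041, γ^t·E[r] = -0.329359, running G = -3.643011
t=5: π = [0.1251, 0.1528, 0.1858, 0.1734, 0.1729, 0.1900], E[r] = -0.8030, γ^t·E[r] = -0.263123, running G = -3.906134
t=6: π = [0.1250, 0.1529, 0.1858, 0.1735, 0.1729, 0.1900], E[r] = -0.8029, γ^t·E[r] = -0.210477, running G = -4.116611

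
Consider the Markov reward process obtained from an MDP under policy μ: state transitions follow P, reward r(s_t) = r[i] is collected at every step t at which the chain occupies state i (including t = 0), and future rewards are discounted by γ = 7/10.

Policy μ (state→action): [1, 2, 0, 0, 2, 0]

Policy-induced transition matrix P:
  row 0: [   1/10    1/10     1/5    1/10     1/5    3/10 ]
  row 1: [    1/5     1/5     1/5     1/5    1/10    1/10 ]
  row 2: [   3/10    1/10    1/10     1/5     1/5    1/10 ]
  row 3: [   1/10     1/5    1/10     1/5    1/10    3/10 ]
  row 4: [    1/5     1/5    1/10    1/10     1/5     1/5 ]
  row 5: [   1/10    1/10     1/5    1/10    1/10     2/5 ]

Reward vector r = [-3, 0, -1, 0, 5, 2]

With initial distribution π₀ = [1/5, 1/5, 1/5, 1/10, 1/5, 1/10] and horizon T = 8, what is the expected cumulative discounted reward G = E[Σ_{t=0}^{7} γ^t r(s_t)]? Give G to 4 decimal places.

t=0: π = [0.2000, 0.2000, 0.2000, 0.1000, 0.2000, 0.1000], E[r] = 0.4000, γ^t·E[r] = 0.400000, running G = 0.400000
t=1: π = [0.1800, 0.1500, 0.1500, 0.1500, 0.1600, 0.2100], E[r] = 0.5300, γ^t·E[r] = 0.371000, running G = 0.771000
t=2: π = [0.1610, 0.1460, 0.1540, 0.1450, 0.1490, 0.2450], E[r] = 0.5980, γ^t·E[r] = 0.293020, running G = 1.064020
t=3: π = [0.1603, 0.1440, 0.1552, 0.1445, 0.1464, 0.2496], E[r] = 0.5951, γ^t·E[r] = 0.204119, running G = 1.268139
t=4: π = [0.1601, 0.1435, 0.1554, 0.1444, 0.1462, 0.2505], E[r] = 0.5963, γ^t·E[r] = 0.143167, running G = 1.411306
t=5: π = [0.1600, 0.1434, 0.1554, 0.1443, 0.1462, 0.2507], E[r] = 0.5966, γ^t·E[r] = 0.100269, running G = 1.511576
t=6: π = [0.1600, 0.1434, 0.1554, 0.1443, 0.1462, 0.2507], E[r] = 0.5967, γ^t·E[r] = 0.070196, running G = 1.581772
t=7: π = [0.1600, 0.1434, 0.1554, 0.1443, 0.1462, 0.2507], E[r] = 0.5967, γ^t·E[r] = 0.049138, running G = 1.630910

G = 1.6309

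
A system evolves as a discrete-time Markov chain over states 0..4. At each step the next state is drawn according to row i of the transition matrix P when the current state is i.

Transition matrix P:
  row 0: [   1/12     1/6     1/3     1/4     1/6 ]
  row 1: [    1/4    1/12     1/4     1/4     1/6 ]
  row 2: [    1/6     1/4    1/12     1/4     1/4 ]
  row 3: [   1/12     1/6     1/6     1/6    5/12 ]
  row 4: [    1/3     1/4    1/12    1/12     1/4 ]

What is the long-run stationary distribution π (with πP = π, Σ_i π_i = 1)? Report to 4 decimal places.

π = [0.1920, 0.1868, 0.1785, 0.1922, 0.2505]

Balance equations π_j = Σ_i π_i·P[i][j]:
  π_0 = 1/12·π_0 + 1/4·π_1 + 1/6·π_2 + 1/12·π_3 + 1/3·π_4
  π_1 = 1/6·π_0 + 1/12·π_1 + 1/4·π_2 + 1/6·π_3 + 1/4·π_4
  π_2 = 1/3·π_0 + 1/4·π_1 + 1/12·π_2 + 1/6·π_3 + 1/12·π_4
  π_3 = 1/4·π_0 + 1/4·π_1 + 1/4·π_2 + 1/6·π_3 + 1/12·π_4
  normalize: π_0 + π_1 + π_2 + π_3 + π_4 = 1
Solving the linear system gives exactly π = [712/3709, 693/3709, 662/3709, 713/3709, 929/3709].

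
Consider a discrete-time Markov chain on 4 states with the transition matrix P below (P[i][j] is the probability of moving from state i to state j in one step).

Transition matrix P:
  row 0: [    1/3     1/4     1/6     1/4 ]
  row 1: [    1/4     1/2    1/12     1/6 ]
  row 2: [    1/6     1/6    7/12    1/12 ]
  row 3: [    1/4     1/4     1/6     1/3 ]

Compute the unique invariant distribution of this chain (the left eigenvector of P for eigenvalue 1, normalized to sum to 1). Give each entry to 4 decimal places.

Balance equations π_j = Σ_i π_i·P[i][j]:
  π_0 = 1/3·π_0 + 1/4·π_1 + 1/6·π_2 + 1/4·π_3
  π_1 = 1/4·π_0 + 1/2·π_1 + 1/6·π_2 + 1/4·π_3
  π_2 = 1/6·π_0 + 1/12·π_1 + 7/12·π_2 + 1/6·π_3
  normalize: π_0 + π_1 + π_2 + π_3 = 1
Solving the linear system gives exactly π = [171/682, 19/62, 15/62, 137/682].

π = [0.2507, 0.3065, 0.2419, 0.2009]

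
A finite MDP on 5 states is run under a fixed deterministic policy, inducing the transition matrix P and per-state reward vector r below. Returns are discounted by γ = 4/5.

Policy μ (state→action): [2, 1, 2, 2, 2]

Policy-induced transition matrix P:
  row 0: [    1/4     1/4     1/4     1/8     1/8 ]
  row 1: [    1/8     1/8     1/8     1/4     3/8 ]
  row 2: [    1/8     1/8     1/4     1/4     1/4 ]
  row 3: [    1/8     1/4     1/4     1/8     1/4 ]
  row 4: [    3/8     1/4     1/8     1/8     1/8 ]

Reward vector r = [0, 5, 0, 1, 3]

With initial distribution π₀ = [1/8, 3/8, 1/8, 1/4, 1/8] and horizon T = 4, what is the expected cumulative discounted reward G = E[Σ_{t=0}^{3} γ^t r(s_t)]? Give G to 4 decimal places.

t=0: π = [0.1250, 0.3750, 0.1250, 0.2500, 0.1250], E[r] = 2.5000, γ^t·E[r] = 2.500000, running G = 2.500000
t=1: π = [0.1719, 0.1875, 0.1875, 0.1875, 0.2656], E[r] = 1.9219, γ^t·E[r] = 1.537500, running G = 4.037500
t=2: π = [0.2129, 0.2031, 0.1934, 0.1719, 0.2188], E[r] = 1.8438, γ^t·E[r] = 1.180000, running G = 5.217500
t=3: π = [0.2063, 0.2004, 0.1973, 0.1746, 0.2214], E[r] = 1.8411, γ^t·E[r] = 0.942625, running G = 6.160125

G = 6.1601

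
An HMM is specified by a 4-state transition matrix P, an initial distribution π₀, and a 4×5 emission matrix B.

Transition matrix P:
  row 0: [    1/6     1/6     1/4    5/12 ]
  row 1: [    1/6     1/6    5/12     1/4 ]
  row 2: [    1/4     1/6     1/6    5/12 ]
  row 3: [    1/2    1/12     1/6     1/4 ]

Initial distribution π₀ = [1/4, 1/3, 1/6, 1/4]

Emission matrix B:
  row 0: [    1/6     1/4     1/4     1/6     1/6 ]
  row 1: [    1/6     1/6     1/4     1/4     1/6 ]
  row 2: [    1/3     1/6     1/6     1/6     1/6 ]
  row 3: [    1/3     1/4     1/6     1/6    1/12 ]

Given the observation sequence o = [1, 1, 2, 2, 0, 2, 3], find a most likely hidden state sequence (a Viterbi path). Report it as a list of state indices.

t=0: δ = [6.250e-02, 5.556e-02, 2.778e-02, 6.250e-02]  (obs o_0=1)
t=1: δ = [7.812e-03, 1.736e-03, 3.858e-03, 6.510e-03]  ψ = [3, 0, 1, 0]  (obs o_1=1)
t=2: δ = [8.138e-04, 3.255e-04, 3.255e-04, 5.425e-04]  ψ = [3, 0, 0, 0]  (obs o_2=2)
t=3: δ = [6.782e-05, 3.391e-05, 3.391e-05, 5.651e-05]  ψ = [3, 0, 0, 0]  (obs o_3=2)
t=4: δ = [4.710e-06, 1.884e-06, 5.651e-06, 9.419e-06]  ψ = [3, 0, 0, 0]  (obs o_4=0)
t=5: δ = [1.177e-06, 2.355e-07, 2.616e-07, 3.925e-07]  ψ = [3, 2, 3, 2]  (obs o_5=2)
t=6: δ = [3.270e-08, 4.906e-08, 4.906e-08, 8.176e-08]  ψ = [0, 0, 0, 0]  (obs o_6=3)
backtrack: best end state = 3; path = [3, 0, 3, 0, 3, 0, 3]

path = [3, 0, 3, 0, 3, 0, 3]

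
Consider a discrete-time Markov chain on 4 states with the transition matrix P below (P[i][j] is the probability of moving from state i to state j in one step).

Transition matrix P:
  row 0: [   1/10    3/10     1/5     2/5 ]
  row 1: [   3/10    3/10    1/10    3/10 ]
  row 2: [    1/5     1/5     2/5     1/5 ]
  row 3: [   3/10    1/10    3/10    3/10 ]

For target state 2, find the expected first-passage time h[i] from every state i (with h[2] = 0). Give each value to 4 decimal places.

First-step conditioning: h[2] = 0; for i ≠ 2, h[i] = 1 + Σ_k P[i][k]·h[k].
  h[0] = 1 + 1/10·h[0] + 3/10·h[1] + 2/5·h[3]
  h[1] = 1 + 3/10·h[0] + 3/10·h[1] + 3/10·h[3]
  h[3] = 1 + 3/10·h[0] + 1/10·h[1] + 3/10·h[3]
Solving the 3×3 linear system over states ≠ 2 gives exactly h = [90/19, 100/19, 0, 80/19] (h[2] = 0 is the target).

h = [4.7368, 5.2632, 0.0000, 4.2105]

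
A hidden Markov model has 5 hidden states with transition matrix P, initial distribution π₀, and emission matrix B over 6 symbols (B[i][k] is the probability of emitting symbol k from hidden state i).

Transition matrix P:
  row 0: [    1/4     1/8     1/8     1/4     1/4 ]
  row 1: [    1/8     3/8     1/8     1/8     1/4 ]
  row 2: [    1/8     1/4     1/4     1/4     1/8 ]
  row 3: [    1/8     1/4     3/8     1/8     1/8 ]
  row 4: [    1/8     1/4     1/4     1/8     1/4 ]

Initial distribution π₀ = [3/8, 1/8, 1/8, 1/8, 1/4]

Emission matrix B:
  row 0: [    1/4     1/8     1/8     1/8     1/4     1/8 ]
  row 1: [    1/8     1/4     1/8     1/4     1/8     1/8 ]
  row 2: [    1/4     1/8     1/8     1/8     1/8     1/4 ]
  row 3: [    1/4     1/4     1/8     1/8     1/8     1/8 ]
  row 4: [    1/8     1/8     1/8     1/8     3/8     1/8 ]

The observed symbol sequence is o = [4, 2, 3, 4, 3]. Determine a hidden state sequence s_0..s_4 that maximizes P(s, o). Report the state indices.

t=0: δ = [9.375e-02, 1.562e-02, 1.562e-02, 1.562e-02, 9.375e-02]  (obs o_0=4)
t=1: δ = [2.930e-03, 2.930e-03, 2.930e-03, 2.930e-03, 2.930e-03]  ψ = [0, 4, 4, 0, 0]  (obs o_1=2)
t=2: δ = [9.155e-05, 2.747e-04, 1.373e-04, 9.155e-05, 9.155e-05]  ψ = [0, 1, 3, 0, 0]  (obs o_2=3)
t=3: δ = [8.583e-06, 1.287e-05, 4.292e-06, 4.292e-06, 2.575e-05]  ψ = [1, 1, 1, 1, 1]  (obs o_3=4)
t=4: δ = [4.023e-07, 1.609e-06, 8.047e-07, 4.023e-07, 8.047e-07]  ψ = [4, 4, 4, 4, 4]  (obs o_4=3)
backtrack: best end state = 1; path = [4, 1, 1, 4, 1]

path = [4, 1, 1, 4, 1]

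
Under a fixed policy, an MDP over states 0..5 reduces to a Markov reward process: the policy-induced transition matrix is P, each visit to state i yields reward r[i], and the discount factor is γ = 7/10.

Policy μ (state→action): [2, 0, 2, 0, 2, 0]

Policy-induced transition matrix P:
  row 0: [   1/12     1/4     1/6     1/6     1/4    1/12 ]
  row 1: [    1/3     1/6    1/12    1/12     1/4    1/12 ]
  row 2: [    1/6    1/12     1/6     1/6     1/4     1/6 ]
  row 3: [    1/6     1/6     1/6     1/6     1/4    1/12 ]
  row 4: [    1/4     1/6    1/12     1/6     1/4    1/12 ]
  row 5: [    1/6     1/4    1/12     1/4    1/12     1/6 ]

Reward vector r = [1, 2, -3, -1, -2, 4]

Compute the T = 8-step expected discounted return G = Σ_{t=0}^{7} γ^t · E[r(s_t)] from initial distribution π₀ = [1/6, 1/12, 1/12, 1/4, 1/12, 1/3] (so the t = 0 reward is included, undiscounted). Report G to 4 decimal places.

t=0: π = [0.1667, 0.0833, 0.0833, 0.2500, 0.0833, 0.3333], E[r] = 1.0000, γ^t·E[r] = 1.000000, running G = 1.000000
t=1: π = [0.1736, 0.2014, 0.1250, 0.1875, 0.1944, 0.1181], E[r] = 0.0972, γ^t·E[r] = 0.068056, running G = 1.068056
t=2: π = [0.2020, 0.1806, 0.1238, 0.1597, 0.2303, 0.1036], E[r] = -0.0145, γ^t·E[r] = -0.007089, running G = 1.060966
t=3: π = [0.1991, 0.1818, 0.1238, 0.1603, 0.2327, 0.1023], E[r] = -0.0252, γ^t·E[r] = -0.008651, running G = 1.052315
t=4: π = [0.1998, 0.1815, 0.1236, 0.1600, 0.2330, 0.1022], E[r] = -0.0253, γ^t·E[r] = -0.006084, running G = 1.046232
t=5: π = [0.1997, 0.1815, 0.1236, 0.1601, 0.2330, 0.1021], E[r] = -0.0255, γ^t·E[r] = -0.004291, running G = 1.041941
t=6: π = [0.1997, 0.1815, 0.1236, 0.1601, 0.2330, 0.1021], E[r] = -0.0255, γ^t·E[r] = -0.003003, running G = 1.038938
t=7: π = [0.1997, 0.1815, 0.1236, 0.1601, 0.2330, 0.1021], E[r] = -0.0255, γ^t·E[r] = -0.002102, running G = 1.036836

G = 1.0368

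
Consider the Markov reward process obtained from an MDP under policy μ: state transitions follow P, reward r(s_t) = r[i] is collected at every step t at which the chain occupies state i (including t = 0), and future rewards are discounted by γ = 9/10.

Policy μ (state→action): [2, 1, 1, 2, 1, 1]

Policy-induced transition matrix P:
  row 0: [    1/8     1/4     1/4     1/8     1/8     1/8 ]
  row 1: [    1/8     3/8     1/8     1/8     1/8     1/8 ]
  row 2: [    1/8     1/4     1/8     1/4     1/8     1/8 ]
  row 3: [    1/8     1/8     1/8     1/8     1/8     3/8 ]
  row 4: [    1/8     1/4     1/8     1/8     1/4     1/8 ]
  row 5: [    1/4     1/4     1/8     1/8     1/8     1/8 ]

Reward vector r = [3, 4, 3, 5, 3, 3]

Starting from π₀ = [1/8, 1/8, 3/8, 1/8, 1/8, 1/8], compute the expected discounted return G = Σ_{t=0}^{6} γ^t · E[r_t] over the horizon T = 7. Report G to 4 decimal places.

t=0: π = [0.1250, 0.1250, 0.3750, 0.1250, 0.1250, 0.1250], E[r] = 3.3750, γ^t·E[r] = 3.375000, running G = 3.375000
t=1: π = [0.1406, 0.2500, 0.1406, 0.1719, 0.1406, 0.1563], E[r] = 3.5938, γ^t·E[r] = 3.234375, running G = 6.609375
t=2: π = [0.1445, 0.2598, 0.1426, 0.1426, 0.1426, 0.1680], E[r] = 3.5449, γ^t·E[r] = 2.871387, running G = 9.480762
t=3: π = [0.1460, 0.2646, 0.1431, 0.1428, 0.1428, 0.1606], E[r] = 3.5503, γ^t·E[r] = 2.588164, running G = 12.068925
t=4: π = [0.1451, 0.2652, 0.1432, 0.1429, 0.1429, 0.1607], E[r] = 3.5510, γ^t·E[r] = 2.329808, running G = 14.398733
t=5: π = [0.1451, 0.2653, 0.1431, 0.1429, 0.1429, 0.1607], E[r] = 3.5511, γ^t·E[r] = 2.096892, running G = 16.495625
t=6: π = [0.1451, 0.2653, 0.1431, 0.1429, 0.1429, 0.1607], E[r] = 3.5511, γ^t·E[r] = 1.887191, running G = 18.382816

G = 18.3828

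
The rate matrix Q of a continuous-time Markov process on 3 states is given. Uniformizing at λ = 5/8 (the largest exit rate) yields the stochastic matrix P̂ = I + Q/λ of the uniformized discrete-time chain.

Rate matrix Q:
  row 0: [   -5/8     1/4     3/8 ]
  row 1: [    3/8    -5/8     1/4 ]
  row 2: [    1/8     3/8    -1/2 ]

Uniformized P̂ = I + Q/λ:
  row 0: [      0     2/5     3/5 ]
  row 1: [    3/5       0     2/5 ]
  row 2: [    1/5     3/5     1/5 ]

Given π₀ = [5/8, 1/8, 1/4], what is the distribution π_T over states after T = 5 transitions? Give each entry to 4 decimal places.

π = [0.2831, 0.3357, 0.3812]

t=0: π = [0.6250, 0.1250, 0.2500]
t=1: π = [0.1250, 0.4000, 0.4750]
t=2: π = [0.3350, 0.3350, 0.3300]
t=3: π = [0.2670, 0.3320, 0.4010]
t=4: π = [0.2794, 0.3474, 0.3732]
t=5: π = [0.2831, 0.3357, 0.3812]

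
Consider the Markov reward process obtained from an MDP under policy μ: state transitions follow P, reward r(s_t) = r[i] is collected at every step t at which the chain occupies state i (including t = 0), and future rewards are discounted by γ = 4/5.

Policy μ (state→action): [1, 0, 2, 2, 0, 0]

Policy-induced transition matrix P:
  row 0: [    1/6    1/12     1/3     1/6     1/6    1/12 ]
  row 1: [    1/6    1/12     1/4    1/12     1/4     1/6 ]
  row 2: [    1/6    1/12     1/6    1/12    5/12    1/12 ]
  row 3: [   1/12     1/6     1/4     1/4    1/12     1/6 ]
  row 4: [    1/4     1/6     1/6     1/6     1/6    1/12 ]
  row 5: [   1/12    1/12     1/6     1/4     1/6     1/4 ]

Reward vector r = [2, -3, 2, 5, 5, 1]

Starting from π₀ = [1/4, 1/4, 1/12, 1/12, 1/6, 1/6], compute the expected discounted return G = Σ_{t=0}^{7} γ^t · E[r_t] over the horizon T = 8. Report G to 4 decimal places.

t=0: π = [0.2500, 0.2500, 0.0833, 0.0833, 0.1667, 0.1667], E[r] = 1.3333, γ^t·E[r] = 1.333333, running G = 1.333333
t=1: π = [0.1597, 0.1042, 0.2361, 0.1597, 0.2014, 0.1389], E[r] = 2.4236, γ^t·E[r] = 1.938889, running G = 3.272222
t=2: π = [0.1586, 0.1134, 0.2153, 0.1632, 0.2211, 0.1285], E[r] = 2.4572, γ^t·E[r] = 1.572593, running G = 4.844815
t=3: π = [0.1608, 0.1154, 0.2161, 0.1636, 0.2163, 0.1278], E[r] = 2.4352, γ^t·E[r] = 1.246815, running G = 6.091630
t=4: π = [0.1604, 0.1150, 0.2167, 0.1633, 0.2167, 0.1279], E[r] = 2.4372, γ^t·E[r] = 0.998268, running G = 7.089898
t=5: π = [0.1605, 0.1150, 0.2166, 0.1633, 0.2168, 0.1278], E[r] = 2.4375, γ^t·E[r] = 0.798714, running G = 7.888612
t=6: π = [0.1605, 0.1150, 0.2166, 0.1633, 0.2168, 0.1278], E[r] = 2.4374, γ^t·E[r] = 0.638945, running G = 8.527557
t=7: π = [0.1605, 0.1150, 0.2166, 0.1633, 0.2168, 0.1278], E[r] = 2.4374, γ^t·E[r] = 0.511158, running G = 9.038715

G = 9.0387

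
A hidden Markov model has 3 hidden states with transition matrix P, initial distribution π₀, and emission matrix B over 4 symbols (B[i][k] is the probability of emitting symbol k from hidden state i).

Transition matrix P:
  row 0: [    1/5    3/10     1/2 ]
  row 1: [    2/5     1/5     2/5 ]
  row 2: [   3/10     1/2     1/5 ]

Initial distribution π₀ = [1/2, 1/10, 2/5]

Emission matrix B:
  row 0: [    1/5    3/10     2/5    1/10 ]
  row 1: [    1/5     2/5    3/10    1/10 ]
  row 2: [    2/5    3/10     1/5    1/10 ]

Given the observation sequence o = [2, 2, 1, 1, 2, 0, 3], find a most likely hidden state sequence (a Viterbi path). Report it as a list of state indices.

t=0: δ = [2.000e-01, 3.000e-02, 8.000e-02]  (obs o_0=2)
t=1: δ = [1.600e-02, 1.800e-02, 2.000e-02]  ψ = [0, 0, 0]  (obs o_1=2)
t=2: δ = [2.160e-03, 4.000e-03, 2.400e-03]  ψ = [1, 2, 0]  (obs o_2=1)
t=3: δ = [4.800e-04, 4.800e-04, 4.800e-04]  ψ = [1, 2, 1]  (obs o_3=1)
t=4: δ = [7.680e-05, 7.200e-05, 4.800e-05]  ψ = [1, 2, 0]  (obs o_4=2)
t=5: δ = [5.760e-06, 4.800e-06, 1.536e-05]  ψ = [1, 2, 0]  (obs o_5=0)
t=6: δ = [4.608e-07, 7.680e-07, 3.072e-07]  ψ = [2, 2, 2]  (obs o_6=3)
backtrack: best end state = 1; path = [0, 0, 2, 1, 0, 2, 1]

path = [0, 0, 2, 1, 0, 2, 1]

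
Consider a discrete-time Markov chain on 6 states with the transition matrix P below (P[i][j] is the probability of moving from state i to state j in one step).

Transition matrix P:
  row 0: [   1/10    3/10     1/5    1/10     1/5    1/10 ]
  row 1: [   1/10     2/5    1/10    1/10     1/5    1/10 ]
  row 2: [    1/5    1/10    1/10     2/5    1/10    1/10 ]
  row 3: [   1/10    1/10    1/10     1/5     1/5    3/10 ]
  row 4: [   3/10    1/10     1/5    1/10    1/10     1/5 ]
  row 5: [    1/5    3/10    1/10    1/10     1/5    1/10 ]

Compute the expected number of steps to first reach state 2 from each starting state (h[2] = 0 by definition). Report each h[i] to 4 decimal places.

h = [6.7556, 7.5063, 0.0000, 7.4896, 6.6806, 7.4312]

First-step conditioning: h[2] = 0; for i ≠ 2, h[i] = 1 + Σ_k P[i][k]·h[k].
  h[0] = 1 + 1/10·h[0] + 3/10·h[1] + 1/10·h[3] + 1/5·h[4] + 1/10·h[5]
  h[1] = 1 + 1/10·h[0] + 2/5·h[1] + 1/10·h[3] + 1/5·h[4] + 1/10·h[5]
  h[3] = 1 + 1/10·h[0] + 1/10·h[1] + 1/5·h[3] + 1/5·h[4] + 3/10·h[5]
  h[4] = 1 + 3/10·h[0] + 1/10·h[1] + 1/10·h[3] + 1/10·h[4] + 1/5·h[5]
  h[5] = 1 + 1/5·h[0] + 3/10·h[1] + 1/10·h[3] + 1/5·h[4] + 1/10·h[5]
Solving the 5×5 linear system over states ≠ 2 gives exactly h = [8100/1199, 9000/1199, 0, 8980/1199, 8010/1199, 810/109] (h[2] = 0 is the target).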